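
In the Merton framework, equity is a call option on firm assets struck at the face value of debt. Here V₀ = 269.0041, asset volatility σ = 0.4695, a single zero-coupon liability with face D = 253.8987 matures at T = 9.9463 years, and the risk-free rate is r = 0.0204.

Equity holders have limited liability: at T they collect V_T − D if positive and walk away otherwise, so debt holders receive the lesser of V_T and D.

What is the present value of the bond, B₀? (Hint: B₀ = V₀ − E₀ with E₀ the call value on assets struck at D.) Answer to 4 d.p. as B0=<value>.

d₁ = [ln(V₀/D) + (r + σ²/2)T] / (σ√T)
   = [ln(269.0041/253.8987) + (0.0204 + 0.5·0.4695²)·9.9463] / (0.4695·√9.9463)
   = [0.057791 + 1.299137] / 1.480698 = 0.916412
d₂ = d₁ − σ√T = 0.916412 − 1.480698 = -0.564286
N(d₁) = 0.820274,  N(d₂) = 0.286280,  e^(−rT) = 0.816356
E₀ = V₀·N(d₁) − D·e^(−rT)·N(d₂)
   = 269.0041·0.820274 − 253.8987·0.816356·0.286280 = 161.319484
B₀ = V₀ − E₀ = 269.0041 − 161.319484 = 107.684616

B0=107.6846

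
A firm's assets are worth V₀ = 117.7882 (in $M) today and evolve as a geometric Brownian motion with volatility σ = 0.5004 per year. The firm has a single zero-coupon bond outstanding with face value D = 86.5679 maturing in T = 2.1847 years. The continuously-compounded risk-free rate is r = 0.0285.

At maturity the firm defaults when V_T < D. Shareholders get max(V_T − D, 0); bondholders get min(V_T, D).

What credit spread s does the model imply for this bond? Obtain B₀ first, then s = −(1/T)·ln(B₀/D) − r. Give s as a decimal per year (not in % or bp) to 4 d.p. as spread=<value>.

d₁ = [ln(V₀/D) + (r + σ²/2)T] / (σ√T)
   = [ln(117.7882/86.5679) + (0.0285 + 0.5·0.5004²)·2.1847] / (0.5004·√2.1847)
   = [0.307959 + 0.335789] / 0.739628 = 0.870367
d₂ = d₁ − σ√T = 0.870367 − 0.739628 = 0.130739
N(d₁) = 0.807950,  N(d₂) = 0.552009,  e^(−rT) = 0.939635
E₀ = V₀·N(d₁) − D·e^(−rT)·N(d₂)
   = 117.7882·0.807950 − 86.5679·0.939635·0.552009 = 50.265332
B₀ = V₀ − E₀ = 117.7882 − 50.265332 = 67.522868
spread = −(1/T)·ln(B₀/D) − r = −(1/2.1847)·ln(67.522868/86.5679) − 0.0285 = 0.08522855

spread=0.0852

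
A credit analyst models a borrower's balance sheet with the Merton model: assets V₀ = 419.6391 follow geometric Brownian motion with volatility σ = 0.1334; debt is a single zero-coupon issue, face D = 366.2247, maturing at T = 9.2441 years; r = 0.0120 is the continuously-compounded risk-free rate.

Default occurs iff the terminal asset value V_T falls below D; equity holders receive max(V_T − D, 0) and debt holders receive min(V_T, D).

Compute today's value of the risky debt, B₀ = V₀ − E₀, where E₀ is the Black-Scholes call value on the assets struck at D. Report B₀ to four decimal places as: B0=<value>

B0=303.0525

d₁ = [ln(V₀/D) + (r + σ²/2)T] / (σ√T)
   = [ln(419.6391/366.2247) + (0.0120 + 0.5·0.1334²)·9.2441] / (0.1334·√9.2441)
   = [0.136148 + 0.193181] / 0.405591 = 0.811974
d₂ = d₁ − σ√T = 0.811974 − 0.405591 = 0.406383
N(d₁) = 0.791597,  N(d₂) = 0.657769,  e^(−rT) = 0.895002
E₀ = V₀·N(d₁) − D·e^(−rT)·N(d₂)
   = 419.6391·0.791597 − 366.2247·0.895002·0.657769 = 116.586607
B₀ = V₀ − E₀ = 419.6391 − 116.586607 = 303.052493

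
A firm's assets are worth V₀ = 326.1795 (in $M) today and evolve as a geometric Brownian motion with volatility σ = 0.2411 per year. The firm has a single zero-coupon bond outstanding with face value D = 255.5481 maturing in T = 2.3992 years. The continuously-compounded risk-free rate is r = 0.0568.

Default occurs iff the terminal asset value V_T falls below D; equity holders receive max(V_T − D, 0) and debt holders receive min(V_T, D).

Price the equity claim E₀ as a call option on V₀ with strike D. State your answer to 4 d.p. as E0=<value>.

d₁ = [ln(V₀/D) + (r + σ²/2)T] / (σ√T)
   = [ln(326.1795/255.5481) + (0.0568 + 0.5·0.2411²)·2.3992] / (0.2411·√2.3992)
   = [0.244037 + 0.206006] / 0.373448 = 1.205103
d₂ = d₁ − σ√T = 1.205103 − 0.373448 = 0.831655
N(d₁) = 0.885918,  N(d₂) = 0.797198,  e^(−rT) = 0.872603
E₀ = V₀·N(d₁) − D·e^(−rT)·N(d₂)
   = 326.1795·0.885918 − 255.5481·0.872603·0.797198 = 111.199538

E0=111.1995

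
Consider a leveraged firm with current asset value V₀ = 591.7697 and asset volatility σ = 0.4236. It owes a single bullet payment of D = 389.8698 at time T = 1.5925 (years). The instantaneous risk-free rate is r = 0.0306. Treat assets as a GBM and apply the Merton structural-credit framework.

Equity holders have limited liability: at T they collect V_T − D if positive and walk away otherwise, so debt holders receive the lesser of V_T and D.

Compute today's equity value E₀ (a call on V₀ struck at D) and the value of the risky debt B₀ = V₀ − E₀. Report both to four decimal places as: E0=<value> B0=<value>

d₁ = [ln(V₀/D) + (r + σ²/2)T] / (σ√T)
   = [ln(591.7697/389.8698) + (0.0306 + 0.5·0.4236²)·1.5925] / (0.4236·√1.5925)
   = [0.417305 + 0.191607] / 0.534559 = 1.139092
d₂ = d₁ − σ√T = 1.139092 − 0.534559 = 0.604533
N(d₁) = 0.872668,  N(d₂) = 0.727255,  e^(−rT) = 0.952438
E₀ = V₀·N(d₁) − D·e^(−rT)·N(d₂)
   = 591.7697·0.872668 − 389.8698·0.952438·0.727255 = 246.368911
B₀ = V₀ − E₀ = 591.7697 − 246.368911 = 345.400789

E0=246.3689 B0=345.4008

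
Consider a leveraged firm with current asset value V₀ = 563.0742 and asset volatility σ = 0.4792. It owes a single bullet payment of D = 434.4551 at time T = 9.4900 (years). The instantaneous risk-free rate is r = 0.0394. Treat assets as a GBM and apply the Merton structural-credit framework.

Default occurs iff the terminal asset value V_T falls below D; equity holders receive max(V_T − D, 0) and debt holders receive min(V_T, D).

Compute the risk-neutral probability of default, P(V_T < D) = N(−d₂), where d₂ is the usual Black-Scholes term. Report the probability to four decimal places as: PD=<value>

d₁ = [ln(V₀/D) + (r + σ²/2)T] / (σ√T)
   = [ln(563.0742/434.4551) + (0.0394 + 0.5·0.4792²)·9.4900] / (0.4792·√9.4900)
   = [0.259319 + 1.463513] / 1.476216 = 1.167059
d₂ = d₁ − σ√T = 1.167059 − 1.476216 = -0.309157
risk-neutral PD = N(−d₂) = N(0.309157) = 0.621399

PD=0.6214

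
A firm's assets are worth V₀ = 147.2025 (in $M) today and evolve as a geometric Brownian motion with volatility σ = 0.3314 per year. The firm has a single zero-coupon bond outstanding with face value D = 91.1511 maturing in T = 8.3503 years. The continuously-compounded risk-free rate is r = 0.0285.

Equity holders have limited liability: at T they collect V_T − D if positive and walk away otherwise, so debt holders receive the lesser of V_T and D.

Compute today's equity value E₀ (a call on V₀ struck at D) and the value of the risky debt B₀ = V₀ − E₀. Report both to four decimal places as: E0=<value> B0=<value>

d₁ = [ln(V₀/D) + (r + σ²/2)T] / (σ√T)
   = [ln(147.2025/91.1511) + (0.0285 + 0.5·0.3314²)·8.3503] / (0.3314·√8.3503)
   = [0.479291 + 0.696523] / 0.957643 = 1.227821
d₂ = d₁ − σ√T = 1.227821 − 0.957643 = 0.270178
N(d₁) = 0.890243,  N(d₂) = 0.606488,  e^(−rT) = 0.788216
E₀ = V₀·N(d₁) − D·e^(−rT)·N(d₂)
   = 147.2025·0.890243 − 91.1511·0.788216·0.606488 = 87.471776
B₀ = V₀ − E₀ = 147.2025 − 87.471776 = 59.730724

E0=87.4718 B0=59.7307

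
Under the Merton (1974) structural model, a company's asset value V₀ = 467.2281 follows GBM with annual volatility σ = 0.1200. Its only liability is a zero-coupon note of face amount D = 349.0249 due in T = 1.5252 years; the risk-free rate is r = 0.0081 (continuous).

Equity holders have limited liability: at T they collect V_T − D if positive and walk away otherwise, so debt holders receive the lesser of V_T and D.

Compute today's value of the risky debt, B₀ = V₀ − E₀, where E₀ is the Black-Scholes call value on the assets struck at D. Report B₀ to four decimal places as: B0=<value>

B0=344.3010

d₁ = [ln(V₀/D) + (r + σ²/2)T] / (σ√T)
   = [ln(467.2281/349.0249) + (0.0081 + 0.5·0.1200²)·1.5252] / (0.1200·√1.5252)
   = [0.291674 + 0.023336] / 0.148199 = 2.125590
d₂ = d₁ − σ√T = 2.125590 − 0.148199 = 1.977391
N(d₁) = 0.983231,  N(d₂) = 0.976001,  e^(−rT) = 0.987722
E₀ = V₀·N(d₁) − D·e^(−rT)·N(d₂)
   = 467.2281·0.983231 − 349.0249·0.987722·0.976001 = 122.927064
B₀ = V₀ − E₀ = 467.2281 − 122.927064 = 344.301036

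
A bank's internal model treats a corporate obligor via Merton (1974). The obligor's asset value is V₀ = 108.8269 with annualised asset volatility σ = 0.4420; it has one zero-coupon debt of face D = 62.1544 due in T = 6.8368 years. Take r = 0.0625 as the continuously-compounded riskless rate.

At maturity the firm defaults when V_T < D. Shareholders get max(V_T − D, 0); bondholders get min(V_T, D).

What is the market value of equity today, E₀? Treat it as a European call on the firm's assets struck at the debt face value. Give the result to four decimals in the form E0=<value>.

d₁ = [ln(V₀/D) + (r + σ²/2)T] / (σ√T)
   = [ln(108.8269/62.1544) + (0.0625 + 0.5·0.4420²)·6.8368] / (0.4420·√6.8368)
   = [0.560137 + 1.095132] / 1.155710 = 1.432254
d₂ = d₁ − σ√T = 1.432254 − 1.155710 = 0.276544
N(d₁) = 0.923964,  N(d₂) = 0.608935,  e^(−rT) = 0.652268
E₀ = V₀·N(d₁) − D·e^(−rT)·N(d₂)
   = 108.8269·0.923964 − 62.1544·0.652268·0.608935 = 75.865157

E0=75.8652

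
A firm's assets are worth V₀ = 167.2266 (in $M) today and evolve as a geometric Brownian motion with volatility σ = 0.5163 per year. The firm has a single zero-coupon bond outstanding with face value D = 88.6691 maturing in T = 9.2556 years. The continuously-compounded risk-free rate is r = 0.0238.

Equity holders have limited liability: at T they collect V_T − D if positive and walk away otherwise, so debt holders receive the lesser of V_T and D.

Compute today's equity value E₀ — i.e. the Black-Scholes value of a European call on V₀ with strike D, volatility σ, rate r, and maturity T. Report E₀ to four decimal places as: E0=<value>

d₁ = [ln(V₀/D) + (r + σ²/2)T] / (σ√T)
   = [ln(167.2266/88.6691) + (0.0238 + 0.5·0.5163²)·9.2556] / (0.5163·√9.2556)
   = [0.634438 + 1.453896] / 1.570740 = 1.329522
d₂ = d₁ − σ√T = 1.329522 − 1.570740 = -0.241218
N(d₁) = 0.908162,  N(d₂) = 0.404693,  e^(−rT) = 0.802291
E₀ = V₀·N(d₁) − D·e^(−rT)·N(d₂)
   = 167.2266·0.908162 − 88.6691·0.802291·0.404693 = 123.079626

E0=123.0796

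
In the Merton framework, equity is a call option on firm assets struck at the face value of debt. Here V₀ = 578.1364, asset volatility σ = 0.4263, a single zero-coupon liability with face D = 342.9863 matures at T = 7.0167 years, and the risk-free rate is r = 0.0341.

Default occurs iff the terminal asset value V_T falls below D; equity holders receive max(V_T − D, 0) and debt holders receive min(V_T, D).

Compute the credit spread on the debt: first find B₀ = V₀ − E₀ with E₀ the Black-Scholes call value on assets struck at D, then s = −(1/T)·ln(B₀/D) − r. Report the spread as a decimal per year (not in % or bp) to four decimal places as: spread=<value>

spread=0.0365

d₁ = [ln(V₀/D) + (r + σ²/2)T] / (σ√T)
   = [ln(578.1364/342.9863) + (0.0341 + 0.5·0.4263²)·7.0167] / (0.4263·√7.0167)
   = [0.522119 + 0.876848] / 1.129228 = 1.238870
d₂ = d₁ − σ√T = 1.238870 − 1.129228 = 0.109642
N(d₁) = 0.892303,  N(d₂) = 0.543653,  e^(−rT) = 0.787203
E₀ = V₀·N(d₁) − D·e^(−rT)·N(d₂)
   = 578.1364·0.892303 − 342.9863·0.787203·0.543653 = 369.086719
B₀ = V₀ − E₀ = 578.1364 − 369.086719 = 209.049681
spread = −(1/T)·ln(B₀/D) − r = −(1/7.0167)·ln(209.049681/342.9863) − 0.0341 = 0.03646288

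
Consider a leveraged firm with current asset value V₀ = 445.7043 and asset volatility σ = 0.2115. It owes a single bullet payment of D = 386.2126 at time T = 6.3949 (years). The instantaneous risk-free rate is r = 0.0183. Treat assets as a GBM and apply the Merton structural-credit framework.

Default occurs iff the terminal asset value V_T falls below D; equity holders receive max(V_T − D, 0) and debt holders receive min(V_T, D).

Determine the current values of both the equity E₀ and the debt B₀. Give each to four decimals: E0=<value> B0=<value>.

E0=143.6528 B0=302.0515

d₁ = [ln(V₀/D) + (r + σ²/2)T] / (σ√T)
   = [ln(445.7043/386.2126) + (0.0183 + 0.5·0.2115²)·6.3949] / (0.2115·√6.3949)
   = [0.143268 + 0.260056] / 0.534844 = 0.754095
d₂ = d₁ − σ√T = 0.754095 − 0.534844 = 0.219251
N(d₁) = 0.774604,  N(d₂) = 0.586773,  e^(−rT) = 0.889561
E₀ = V₀·N(d₁) − D·e^(−rT)·N(d₂)
   = 445.7043·0.774604 − 386.2126·0.889561·0.586773 = 143.652762
B₀ = V₀ − E₀ = 445.7043 − 143.652762 = 302.051538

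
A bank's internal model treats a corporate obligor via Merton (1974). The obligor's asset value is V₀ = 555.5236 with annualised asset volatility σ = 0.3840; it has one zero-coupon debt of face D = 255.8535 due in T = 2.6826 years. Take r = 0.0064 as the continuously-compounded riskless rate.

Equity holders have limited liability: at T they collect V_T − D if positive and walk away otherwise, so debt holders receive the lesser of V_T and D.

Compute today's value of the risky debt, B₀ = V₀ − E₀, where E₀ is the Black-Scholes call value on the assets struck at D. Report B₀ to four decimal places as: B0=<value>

d₁ = [ln(V₀/D) + (r + σ²/2)T] / (σ√T)
   = [ln(555.5236/255.8535) + (0.0064 + 0.5·0.3840²)·2.6826] / (0.3840·√2.6826)
   = [0.775306 + 0.214951] / 0.628940 = 1.574486
d₂ = d₁ − σ√T = 1.574486 − 0.628940 = 0.945547
N(d₁) = 0.942312,  N(d₂) = 0.827810,  e^(−rT) = 0.982978
E₀ = V₀·N(d₁) − D·e^(−rT)·N(d₂)
   = 555.5236·0.942312 − 255.8535·0.982978·0.827810 = 315.283979
B₀ = V₀ − E₀ = 555.5236 − 315.283979 = 240.239621

B0=240.2396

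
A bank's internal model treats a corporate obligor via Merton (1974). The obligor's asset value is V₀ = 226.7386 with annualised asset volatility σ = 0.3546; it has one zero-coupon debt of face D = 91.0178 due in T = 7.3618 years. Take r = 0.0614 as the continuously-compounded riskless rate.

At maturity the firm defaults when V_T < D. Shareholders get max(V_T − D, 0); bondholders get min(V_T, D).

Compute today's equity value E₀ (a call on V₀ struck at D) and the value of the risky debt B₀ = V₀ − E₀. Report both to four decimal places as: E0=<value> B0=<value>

E0=172.3955 B0=54.3431

d₁ = [ln(V₀/D) + (r + σ²/2)T] / (σ√T)
   = [ln(226.7386/91.0178) + (0.0614 + 0.5·0.3546²)·7.3618] / (0.3546·√7.3618)
   = [0.912743 + 0.914855] / 0.962123 = 1.899546
d₂ = d₁ − σ√T = 1.899546 − 0.962123 = 0.937423
N(d₁) = 0.971254,  N(d₂) = 0.825730,  e^(−rT) = 0.636345
E₀ = V₀·N(d₁) − D·e^(−rT)·N(d₂)
   = 226.7386·0.971254 − 91.0178·0.636345·0.825730 = 172.395503
B₀ = V₀ − E₀ = 226.7386 − 172.395503 = 54.343097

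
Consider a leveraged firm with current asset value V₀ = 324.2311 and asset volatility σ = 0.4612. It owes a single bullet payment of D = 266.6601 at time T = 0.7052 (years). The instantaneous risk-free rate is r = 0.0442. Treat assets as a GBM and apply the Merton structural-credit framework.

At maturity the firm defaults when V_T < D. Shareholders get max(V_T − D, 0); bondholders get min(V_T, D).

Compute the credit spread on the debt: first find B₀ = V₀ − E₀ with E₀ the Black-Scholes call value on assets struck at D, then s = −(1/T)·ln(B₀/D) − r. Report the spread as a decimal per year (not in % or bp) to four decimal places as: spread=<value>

d₁ = [ln(V₀/D) + (r + σ²/2)T] / (σ√T)
   = [ln(324.2311/266.6601) + (0.0442 + 0.5·0.4612²)·0.7052] / (0.4612·√0.7052)
   = [0.195482 + 0.106170] / 0.387298 = 0.778861
d₂ = d₁ − σ√T = 0.778861 − 0.387298 = 0.391563
N(d₁) = 0.781969,  N(d₂) = 0.652309,  e^(−rT) = 0.969311
E₀ = V₀·N(d₁) − D·e^(−rT)·N(d₂)
   = 324.2311·0.781969 − 266.6601·0.969311·0.652309 = 84.932059
B₀ = V₀ − E₀ = 324.2311 − 84.932059 = 239.299041
spread = −(1/T)·ln(B₀/D) − r = −(1/0.7052)·ln(239.299041/266.6601) − 0.0442 = 0.10931790

spread=0.1093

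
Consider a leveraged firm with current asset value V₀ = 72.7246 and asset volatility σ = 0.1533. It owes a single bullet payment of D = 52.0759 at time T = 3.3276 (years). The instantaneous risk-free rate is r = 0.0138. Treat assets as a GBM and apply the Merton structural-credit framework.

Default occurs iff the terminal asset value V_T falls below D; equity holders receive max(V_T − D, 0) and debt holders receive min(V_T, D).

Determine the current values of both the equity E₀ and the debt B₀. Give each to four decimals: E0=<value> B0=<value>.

d₁ = [ln(V₀/D) + (r + σ²/2)T] / (σ√T)
   = [ln(72.7246/52.0759) + (0.0138 + 0.5·0.1533²)·3.3276] / (0.1533·√3.3276)
   = [0.333977 + 0.085022] / 0.279645 = 1.498323
d₂ = d₁ − σ√T = 1.498323 − 0.279645 = 1.218677
N(d₁) = 0.932975,  N(d₂) = 0.888517,  e^(−rT) = 0.955118
E₀ = V₀·N(d₁) − D·e^(−rT)·N(d₂)
   = 72.7246·0.932975 − 52.0759·0.955118·0.888517 = 23.656676
B₀ = V₀ − E₀ = 72.7246 − 23.656676 = 49.067924

E0=23.6567 B0=49.0679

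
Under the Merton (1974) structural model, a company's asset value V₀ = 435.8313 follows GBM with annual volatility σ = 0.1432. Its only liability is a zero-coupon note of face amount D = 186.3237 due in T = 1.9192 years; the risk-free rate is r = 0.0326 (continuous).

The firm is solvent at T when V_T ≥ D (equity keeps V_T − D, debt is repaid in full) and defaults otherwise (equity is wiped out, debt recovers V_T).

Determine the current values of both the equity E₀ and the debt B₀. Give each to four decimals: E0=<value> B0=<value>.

d₁ = [ln(V₀/D) + (r + σ²/2)T] / (σ√T)
   = [ln(435.8313/186.3237) + (0.0326 + 0.5·0.1432²)·1.9192] / (0.1432·√1.9192)
   = [0.849770 + 0.082244] / 0.198382 = 4.698065
d₂ = d₁ − σ√T = 4.698065 − 0.198382 = 4.499683
N(d₁) = 0.999999,  N(d₂) = 0.999997,  e^(−rT) = 0.939351
E₀ = V₀·N(d₁) − D·e^(−rT)·N(d₂)
   = 435.8313·0.999999 − 186.3237·0.939351·0.999997 = 260.807943
B₀ = V₀ − E₀ = 435.8313 − 260.807943 = 175.023357

E0=260.8079 B0=175.0234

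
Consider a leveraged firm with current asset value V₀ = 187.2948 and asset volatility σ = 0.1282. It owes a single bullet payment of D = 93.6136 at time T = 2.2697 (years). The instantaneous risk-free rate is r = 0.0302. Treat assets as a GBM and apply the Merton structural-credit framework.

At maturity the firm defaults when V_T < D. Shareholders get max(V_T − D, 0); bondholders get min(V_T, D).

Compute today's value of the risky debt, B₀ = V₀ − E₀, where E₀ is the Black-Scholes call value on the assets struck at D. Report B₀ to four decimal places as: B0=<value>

B0=87.4116

d₁ = [ln(V₀/D) + (r + σ²/2)T] / (σ√T)
   = [ln(187.2948/93.6136) + (0.0302 + 0.5·0.1282²)·2.2697] / (0.1282·√2.2697)
   = [0.693508 + 0.087196] / 0.193140 = 4.042169
d₂ = d₁ − σ√T = 4.042169 − 0.193140 = 3.849029
N(d₁) = 0.999974,  N(d₂) = 0.999941,  e^(−rT) = 0.933751
E₀ = V₀·N(d₁) − D·e^(−rT)·N(d₂)
   = 187.2948·0.999974 − 93.6136·0.933751·0.999941 = 99.883184
B₀ = V₀ − E₀ = 187.2948 − 99.883184 = 87.411616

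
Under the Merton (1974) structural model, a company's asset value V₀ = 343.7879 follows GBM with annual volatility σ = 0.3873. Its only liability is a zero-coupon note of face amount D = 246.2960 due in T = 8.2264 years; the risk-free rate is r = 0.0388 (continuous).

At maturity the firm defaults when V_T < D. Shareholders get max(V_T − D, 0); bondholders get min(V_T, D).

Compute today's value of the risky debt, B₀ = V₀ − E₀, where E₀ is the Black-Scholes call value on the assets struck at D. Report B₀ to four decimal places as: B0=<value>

B0=135.2885

d₁ = [ln(V₀/D) + (r + σ²/2)T] / (σ√T)
   = [ln(343.7879/246.2960) + (0.0388 + 0.5·0.3873²)·8.2264] / (0.3873·√8.2264)
   = [0.333491 + 0.936170] / 1.110842 = 1.142971
d₂ = d₁ − σ√T = 1.142971 − 1.110842 = 0.032129
N(d₁) = 0.873475,  N(d₂) = 0.512815,  e^(−rT) = 0.726742
E₀ = V₀·N(d₁) − D·e^(−rT)·N(d₂)
   = 343.7879·0.873475 − 246.2960·0.726742·0.512815 = 208.499400
B₀ = V₀ − E₀ = 343.7879 − 208.499400 = 135.288500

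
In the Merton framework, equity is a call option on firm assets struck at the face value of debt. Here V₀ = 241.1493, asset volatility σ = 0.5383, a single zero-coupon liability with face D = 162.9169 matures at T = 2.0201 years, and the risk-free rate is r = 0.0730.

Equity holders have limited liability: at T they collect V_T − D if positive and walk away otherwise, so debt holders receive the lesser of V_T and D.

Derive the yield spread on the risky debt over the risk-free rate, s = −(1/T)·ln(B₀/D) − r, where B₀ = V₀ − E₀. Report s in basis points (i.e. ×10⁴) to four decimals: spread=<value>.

spread=724.4745

d₁ = [ln(V₀/D) + (r + σ²/2)T] / (σ√T)
   = [ln(241.1493/162.9169) + (0.0730 + 0.5·0.5383²)·2.0201] / (0.5383·√2.0201)
   = [0.392176 + 0.440146] / 0.765087 = 1.087879
d₂ = d₁ − σ√T = 1.087879 − 0.765087 = 0.322792
N(d₁) = 0.861676,  N(d₂) = 0.626574,  e^(−rT) = 0.862891
E₀ = V₀·N(d₁) − D·e^(−rT)·N(d₂)
   = 241.1493·0.861676 − 162.9169·0.862891·0.626574 = 119.709113
B₀ = V₀ − E₀ = 241.1493 − 119.709113 = 121.440187
spread = −(1/T)·ln(B₀/D) − r = −(1/2.0201)·ln(121.440187/162.9169) − 0.0730 = 0.07244745
in basis points: 0.07244745 × 10⁴ = 724.4745 bp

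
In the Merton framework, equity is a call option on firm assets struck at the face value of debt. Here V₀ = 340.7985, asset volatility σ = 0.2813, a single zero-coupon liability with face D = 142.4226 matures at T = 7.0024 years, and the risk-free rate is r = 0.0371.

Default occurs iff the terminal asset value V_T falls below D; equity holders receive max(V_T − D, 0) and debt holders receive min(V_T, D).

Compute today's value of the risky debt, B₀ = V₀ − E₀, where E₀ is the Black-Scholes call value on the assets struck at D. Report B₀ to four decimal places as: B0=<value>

d₁ = [ln(V₀/D) + (r + σ²/2)T] / (σ√T)
   = [ln(340.7985/142.4226) + (0.0371 + 0.5·0.2813²)·7.0024] / (0.2813·√7.0024)
   = [0.872493 + 0.536838] / 0.744377 = 1.893301
d₂ = d₁ − σ√T = 1.893301 − 0.744377 = 1.148924
N(d₁) = 0.970841,  N(d₂) = 0.874706,  e^(−rT) = 0.771214
E₀ = V₀·N(d₁) − D·e^(−rT)·N(d₂)
   = 340.7985·0.970841 − 142.4226·0.771214·0.874706 = 234.784898
B₀ = V₀ − E₀ = 340.7985 − 234.784898 = 106.013602

B0=106.0136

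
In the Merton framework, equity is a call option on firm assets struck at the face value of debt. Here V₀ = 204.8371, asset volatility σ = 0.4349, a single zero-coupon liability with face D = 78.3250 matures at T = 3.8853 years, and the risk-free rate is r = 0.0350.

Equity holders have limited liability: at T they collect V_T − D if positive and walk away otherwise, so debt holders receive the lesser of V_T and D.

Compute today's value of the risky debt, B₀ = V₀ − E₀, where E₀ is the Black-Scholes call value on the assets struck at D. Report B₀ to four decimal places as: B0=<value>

d₁ = [ln(V₀/D) + (r + σ²/2)T] / (σ√T)
   = [ln(204.8371/78.3250) + (0.0350 + 0.5·0.4349²)·3.8853] / (0.4349·√3.8853)
   = [0.961348 + 0.503414] / 0.857239 = 1.708699
d₂ = d₁ − σ√T = 1.708699 − 0.857239 = 0.851460
N(d₁) = 0.956247,  N(d₂) = 0.802743,  e^(−rT) = 0.872855
E₀ = V₀·N(d₁) − D·e^(−rT)·N(d₂)
   = 204.8371·0.956247 − 78.3250·0.872855·0.802743 = 140.994134
B₀ = V₀ − E₀ = 204.8371 − 140.994134 = 63.842966

B0=63.8430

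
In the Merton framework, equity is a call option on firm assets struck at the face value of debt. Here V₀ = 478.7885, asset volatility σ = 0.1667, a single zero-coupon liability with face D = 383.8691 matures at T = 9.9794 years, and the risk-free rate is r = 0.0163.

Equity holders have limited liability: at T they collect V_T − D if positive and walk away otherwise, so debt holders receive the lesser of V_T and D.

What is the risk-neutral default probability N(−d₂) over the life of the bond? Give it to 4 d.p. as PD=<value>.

d₁ = [ln(V₀/D) + (r + σ²/2)T] / (σ√T)
   = [ln(478.7885/383.8691) + (0.0163 + 0.5·0.1667²)·9.9794] / (0.1667·√9.9794)
   = [0.220957 + 0.301322] / 0.526608 = 0.991780
d₂ = d₁ − σ√T = 0.991780 − 0.526608 = 0.465172
risk-neutral PD = N(−d₂) = N(-0.465172) = 0.320904

PD=0.3209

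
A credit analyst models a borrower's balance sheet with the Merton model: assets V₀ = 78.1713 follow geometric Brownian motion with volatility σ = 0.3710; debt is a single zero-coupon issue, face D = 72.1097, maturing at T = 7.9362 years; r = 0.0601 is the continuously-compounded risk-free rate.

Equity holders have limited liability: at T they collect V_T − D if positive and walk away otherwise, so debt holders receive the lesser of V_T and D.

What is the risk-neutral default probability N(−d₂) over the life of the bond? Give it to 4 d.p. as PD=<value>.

d₁ = [ln(V₀/D) + (r + σ²/2)T] / (σ√T)
   = [ln(78.1713/72.1097) + (0.0601 + 0.5·0.3710²)·7.9362] / (0.3710·√7.9362)
   = [0.080714 + 1.023139] / 1.045154 = 1.056163
d₂ = d₁ − σ√T = 1.056163 − 1.045154 = 0.011009
risk-neutral PD = N(−d₂) = N(-0.011009) = 0.495608

PD=0.4956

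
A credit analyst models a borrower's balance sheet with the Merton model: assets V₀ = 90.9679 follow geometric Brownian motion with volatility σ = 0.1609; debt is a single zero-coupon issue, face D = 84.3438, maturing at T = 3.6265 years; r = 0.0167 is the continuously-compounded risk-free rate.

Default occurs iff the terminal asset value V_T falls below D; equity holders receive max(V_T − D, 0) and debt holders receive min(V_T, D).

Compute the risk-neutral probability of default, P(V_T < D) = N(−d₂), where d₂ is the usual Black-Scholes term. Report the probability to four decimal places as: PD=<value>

d₁ = [ln(V₀/D) + (r + σ²/2)T] / (σ√T)
   = [ln(90.9679/84.3438) + (0.0167 + 0.5·0.1609²)·3.6265] / (0.1609·√3.6265)
   = [0.075605 + 0.107505] / 0.306408 = 0.597605
d₂ = d₁ − σ√T = 0.597605 − 0.306408 = 0.291197
risk-neutral PD = N(−d₂) = N(-0.291197) = 0.385450

PD=0.3855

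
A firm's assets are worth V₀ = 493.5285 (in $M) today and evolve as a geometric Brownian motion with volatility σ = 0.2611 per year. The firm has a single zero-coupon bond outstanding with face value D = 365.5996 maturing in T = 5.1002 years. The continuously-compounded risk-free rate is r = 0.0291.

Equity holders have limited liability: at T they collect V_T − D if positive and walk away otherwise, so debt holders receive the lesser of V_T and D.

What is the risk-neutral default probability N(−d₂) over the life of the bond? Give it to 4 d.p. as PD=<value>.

PD=0.3207

d₁ = [ln(V₀/D) + (r + σ²/2)T] / (σ√T)
   = [ln(493.5285/365.5996) + (0.0291 + 0.5·0.2611²)·5.1002] / (0.2611·√5.1002)
   = [0.300042 + 0.322264] / 0.589658 = 1.055367
d₂ = d₁ − σ√T = 1.055367 − 0.589658 = 0.465709
risk-neutral PD = N(−d₂) = N(-0.465709) = 0.320712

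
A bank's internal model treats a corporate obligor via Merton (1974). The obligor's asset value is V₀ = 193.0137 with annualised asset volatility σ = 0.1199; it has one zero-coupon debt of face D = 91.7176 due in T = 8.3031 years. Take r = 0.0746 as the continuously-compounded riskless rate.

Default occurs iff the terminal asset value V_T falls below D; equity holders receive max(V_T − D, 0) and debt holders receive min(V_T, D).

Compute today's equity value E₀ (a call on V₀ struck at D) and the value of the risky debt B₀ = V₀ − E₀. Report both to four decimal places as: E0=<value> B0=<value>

d₁ = [ln(V₀/D) + (r + σ²/2)T] / (σ√T)
   = [ln(193.0137/91.7176) + (0.0746 + 0.5·0.1199²)·8.3031] / (0.1199·√8.3031)
   = [0.744047 + 0.679094] / 0.345493 = 4.119159
d₂ = d₁ − σ√T = 4.119159 − 0.345493 = 3.773666
N(d₁) = 0.999981,  N(d₂) = 0.999920,  e^(−rT) = 0.538261
E₀ = V₀·N(d₁) − D·e^(−rT)·N(d₂)
   = 193.0137·0.999981 − 91.7176·0.538261·0.999920 = 143.645972
B₀ = V₀ − E₀ = 193.0137 − 143.645972 = 49.367728

E0=143.6460 B0=49.3677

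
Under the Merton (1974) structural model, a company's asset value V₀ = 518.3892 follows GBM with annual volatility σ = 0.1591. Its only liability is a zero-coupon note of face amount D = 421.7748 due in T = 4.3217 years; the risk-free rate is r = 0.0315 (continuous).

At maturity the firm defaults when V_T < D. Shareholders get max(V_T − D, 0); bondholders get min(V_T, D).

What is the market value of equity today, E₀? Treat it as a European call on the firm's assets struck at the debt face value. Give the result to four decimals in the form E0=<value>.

E0=161.4491

d₁ = [ln(V₀/D) + (r + σ²/2)T] / (σ√T)
   = [ln(518.3892/421.7748) + (0.0315 + 0.5·0.1591²)·4.3217] / (0.1591·√4.3217)
   = [0.206255 + 0.190831] / 0.330748 = 1.200567
d₂ = d₁ − σ√T = 1.200567 − 0.330748 = 0.869819
N(d₁) = 0.885040,  N(d₂) = 0.807800,  e^(−rT) = 0.872726
E₀ = V₀·N(d₁) − D·e^(−rT)·N(d₂)
   = 518.3892·0.885040 − 421.7748·0.872726·0.807800 = 161.449055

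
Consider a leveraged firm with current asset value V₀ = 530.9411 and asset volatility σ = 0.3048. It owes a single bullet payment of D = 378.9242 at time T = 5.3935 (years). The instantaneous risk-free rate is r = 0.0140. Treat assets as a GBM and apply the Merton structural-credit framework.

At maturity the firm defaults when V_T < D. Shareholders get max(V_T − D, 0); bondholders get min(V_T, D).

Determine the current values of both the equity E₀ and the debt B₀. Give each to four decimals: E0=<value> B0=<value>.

E0=230.8331 B0=300.1080

d₁ = [ln(V₀/D) + (r + σ²/2)T] / (σ√T)
   = [ln(530.9411/378.9242) + (0.0140 + 0.5·0.3048²)·5.3935] / (0.3048·√5.3935)
   = [0.337315 + 0.326045] / 0.707865 = 0.937128
d₂ = d₁ − σ√T = 0.937128 − 0.707865 = 0.229264
N(d₁) = 0.825654,  N(d₂) = 0.590668,  e^(−rT) = 0.927271
E₀ = V₀·N(d₁) − D·e^(−rT)·N(d₂)
   = 530.9411·0.825654 − 378.9242·0.927271·0.590668 = 230.833114
B₀ = V₀ − E₀ = 530.9411 − 230.833114 = 300.107986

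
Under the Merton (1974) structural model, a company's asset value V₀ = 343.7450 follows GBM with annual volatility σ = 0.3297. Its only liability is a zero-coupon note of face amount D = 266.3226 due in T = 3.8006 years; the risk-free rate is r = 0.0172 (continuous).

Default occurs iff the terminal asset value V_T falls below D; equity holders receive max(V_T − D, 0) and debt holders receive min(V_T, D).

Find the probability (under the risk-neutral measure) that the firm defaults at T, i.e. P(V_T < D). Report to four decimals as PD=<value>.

d₁ = [ln(V₀/D) + (r + σ²/2)T] / (σ√T)
   = [ln(343.7450/266.3226) + (0.0172 + 0.5·0.3297²)·3.8006] / (0.3297·√3.8006)
   = [0.255192 + 0.271937] / 0.642754 = 0.820109
d₂ = d₁ − σ√T = 0.820109 − 0.642754 = 0.177355
risk-neutral PD = N(−d₂) = N(-0.177355) = 0.429615

PD=0.4296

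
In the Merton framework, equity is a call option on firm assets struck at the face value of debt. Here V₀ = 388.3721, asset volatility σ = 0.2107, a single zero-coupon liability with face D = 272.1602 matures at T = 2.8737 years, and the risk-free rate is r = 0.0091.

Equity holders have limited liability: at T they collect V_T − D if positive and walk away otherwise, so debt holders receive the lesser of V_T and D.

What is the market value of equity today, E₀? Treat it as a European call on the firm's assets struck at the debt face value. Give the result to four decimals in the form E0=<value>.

d₁ = [ln(V₀/D) + (r + σ²/2)T] / (σ√T)
   = [ln(388.3721/272.1602) + (0.0091 + 0.5·0.2107²)·2.8737] / (0.2107·√2.8737)
   = [0.355573 + 0.089939] / 0.357178 = 1.247309
d₂ = d₁ − σ√T = 1.247309 − 0.357178 = 0.890131
N(d₁) = 0.893858,  N(d₂) = 0.813302,  e^(−rT) = 0.974188
E₀ = V₀·N(d₁) − D·e^(−rT)·N(d₂)
   = 388.3721·0.893858 − 272.1602·0.974188·0.813302 = 131.514383

E0=131.5144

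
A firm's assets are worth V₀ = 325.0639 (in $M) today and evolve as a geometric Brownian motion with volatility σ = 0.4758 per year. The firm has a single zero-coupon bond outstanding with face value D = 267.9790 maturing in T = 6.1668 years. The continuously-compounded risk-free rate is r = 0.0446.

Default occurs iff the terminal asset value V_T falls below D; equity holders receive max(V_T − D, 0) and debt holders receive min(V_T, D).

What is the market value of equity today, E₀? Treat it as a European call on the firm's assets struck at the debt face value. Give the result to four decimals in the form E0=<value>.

E0=186.3900

d₁ = [ln(V₀/D) + (r + σ²/2)T] / (σ√T)
   = [ln(325.0639/267.9790) + (0.0446 + 0.5·0.4758²)·6.1668] / (0.4758·√6.1668)
   = [0.193113 + 0.973077] / 1.181556 = 0.986995
d₂ = d₁ − σ√T = 0.986995 − 1.181556 = -0.194561
N(d₁) = 0.838177,  N(d₂) = 0.422868,  e^(−rT) = 0.759542
E₀ = V₀·N(d₁) − D·e^(−rT)·N(d₂)
   = 325.0639·0.838177 − 267.9790·0.759542·0.422868 = 186.390043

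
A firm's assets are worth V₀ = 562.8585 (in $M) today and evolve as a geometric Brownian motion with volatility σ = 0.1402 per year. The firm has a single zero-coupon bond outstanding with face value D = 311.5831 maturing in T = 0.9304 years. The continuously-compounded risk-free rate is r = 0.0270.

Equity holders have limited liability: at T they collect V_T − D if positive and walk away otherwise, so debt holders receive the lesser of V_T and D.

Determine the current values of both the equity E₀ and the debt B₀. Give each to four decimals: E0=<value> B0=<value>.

E0=259.0052 B0=303.8533

d₁ = [ln(V₀/D) + (r + σ²/2)T] / (σ√T)
   = [ln(562.8585/311.5831) + (0.0270 + 0.5·0.1402²)·0.9304] / (0.1402·√0.9304)
   = [0.591362 + 0.034265] / 0.135233 = 4.626287
d₂ = d₁ − σ√T = 4.626287 − 0.135233 = 4.491054
N(d₁) = 0.999998,  N(d₂) = 0.999996,  e^(−rT) = 0.975192
E₀ = V₀·N(d₁) − D·e^(−rT)·N(d₂)
   = 562.8585·0.999998 − 311.5831·0.975192·0.999996 = 259.005151
B₀ = V₀ − E₀ = 562.8585 − 259.005151 = 303.853349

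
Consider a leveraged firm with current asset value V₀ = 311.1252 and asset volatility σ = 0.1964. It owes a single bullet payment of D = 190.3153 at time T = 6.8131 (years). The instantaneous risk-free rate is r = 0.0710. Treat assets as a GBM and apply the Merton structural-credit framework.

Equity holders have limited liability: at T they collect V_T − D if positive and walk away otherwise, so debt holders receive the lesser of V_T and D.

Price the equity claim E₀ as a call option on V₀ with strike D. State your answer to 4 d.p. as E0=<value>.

E0=194.8487

d₁ = [ln(V₀/D) + (r + σ²/2)T] / (σ√T)
   = [ln(311.1252/190.3153) + (0.0710 + 0.5·0.1964²)·6.8131] / (0.1964·√6.8131)
   = [0.491513 + 0.615131] / 0.512642 = 2.158709
d₂ = d₁ − σ√T = 2.158709 − 0.512642 = 1.646067
N(d₁) = 0.984564,  N(d₂) = 0.950125,  e^(−rT) = 0.616480
E₀ = V₀·N(d₁) − D·e^(−rT)·N(d₂)
   = 311.1252·0.984564 − 190.3153·0.616480·0.950125 = 194.848663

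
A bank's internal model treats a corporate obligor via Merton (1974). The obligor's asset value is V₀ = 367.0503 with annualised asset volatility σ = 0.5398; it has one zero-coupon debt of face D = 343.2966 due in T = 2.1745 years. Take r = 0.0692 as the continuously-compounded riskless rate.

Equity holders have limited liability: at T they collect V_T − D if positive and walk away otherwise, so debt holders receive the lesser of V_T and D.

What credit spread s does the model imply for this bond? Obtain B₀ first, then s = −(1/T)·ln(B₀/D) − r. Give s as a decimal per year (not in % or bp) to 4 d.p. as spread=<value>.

d₁ = [ln(V₀/D) + (r + σ²/2)T] / (σ√T)
   = [ln(367.0503/343.2966) + (0.0692 + 0.5·0.5398²)·2.1745] / (0.5398·√2.1745)
   = [0.066904 + 0.467283] / 0.795999 = 0.671090
d₂ = d₁ − σ√T = 0.671090 − 0.795999 = -0.124909
N(d₁) = 0.748918,  N(d₂) = 0.450298,  e^(−rT) = 0.860299
E₀ = V₀·N(d₁) − D·e^(−rT)·N(d₂)
   = 367.0503·0.748918 − 343.2966·0.860299·0.450298 = 141.900829
B₀ = V₀ − E₀ = 367.0503 − 141.900829 = 225.149471
spread = −(1/T)·ln(B₀/D) − r = −(1/2.1745)·ln(225.149471/343.2966) − 0.0692 = 0.12478956

spread=0.1248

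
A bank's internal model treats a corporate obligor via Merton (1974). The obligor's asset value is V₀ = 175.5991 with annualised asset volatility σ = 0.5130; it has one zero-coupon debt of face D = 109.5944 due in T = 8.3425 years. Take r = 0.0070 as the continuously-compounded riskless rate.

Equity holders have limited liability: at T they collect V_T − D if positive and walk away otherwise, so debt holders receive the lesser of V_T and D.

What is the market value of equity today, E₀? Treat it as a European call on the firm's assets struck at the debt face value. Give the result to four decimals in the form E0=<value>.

d₁ = [ln(V₀/D) + (r + σ²/2)T] / (σ√T)
   = [ln(175.5991/109.5944) + (0.0070 + 0.5·0.5130²)·8.3425] / (0.5130·√8.3425)
   = [0.471417 + 1.156141] / 1.481718 = 1.098427
d₂ = d₁ − σ√T = 1.098427 − 1.481718 = -0.383291
N(d₁) = 0.863991,  N(d₂) = 0.350752,  e^(−rT) = 0.943275
E₀ = V₀·N(d₁) − D·e^(−rT)·N(d₂)
   = 175.5991·0.863991 − 109.5944·0.943275·0.350752 = 115.456106

E0=115.4561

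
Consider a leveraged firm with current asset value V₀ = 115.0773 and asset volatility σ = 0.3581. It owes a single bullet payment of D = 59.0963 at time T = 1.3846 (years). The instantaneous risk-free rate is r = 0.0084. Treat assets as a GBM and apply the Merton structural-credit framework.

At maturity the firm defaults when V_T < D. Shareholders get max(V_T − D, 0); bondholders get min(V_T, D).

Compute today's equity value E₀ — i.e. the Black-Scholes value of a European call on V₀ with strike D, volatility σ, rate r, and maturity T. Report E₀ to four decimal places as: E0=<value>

d₁ = [ln(V₀/D) + (r + σ²/2)T] / (σ√T)
   = [ln(115.0773/59.0963) + (0.0084 + 0.5·0.3581²)·1.3846] / (0.3581·√1.3846)
   = [0.666436 + 0.100408] / 0.421373 = 1.819871
d₂ = d₁ − σ√T = 1.819871 − 0.421373 = 1.398498
N(d₁) = 0.965611,  N(d₂) = 0.919018,  e^(−rT) = 0.988437
E₀ = V₀·N(d₁) − D·e^(−rT)·N(d₂)
   = 115.0773·0.965611 − 59.0963·0.988437·0.919018 = 57.437299

E0=57.4373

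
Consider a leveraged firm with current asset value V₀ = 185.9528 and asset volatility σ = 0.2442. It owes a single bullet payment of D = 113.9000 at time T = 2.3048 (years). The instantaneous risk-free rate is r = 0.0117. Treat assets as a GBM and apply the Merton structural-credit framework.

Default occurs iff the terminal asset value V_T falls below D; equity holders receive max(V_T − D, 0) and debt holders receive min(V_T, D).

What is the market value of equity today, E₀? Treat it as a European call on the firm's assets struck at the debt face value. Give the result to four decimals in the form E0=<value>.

d₁ = [ln(V₀/D) + (r + σ²/2)T] / (σ√T)
   = [ln(185.9528/113.9000) + (0.0117 + 0.5·0.2442²)·2.3048] / (0.2442·√2.3048)
   = [0.490172 + 0.095688] / 0.370734 = 1.580271
d₂ = d₁ − σ√T = 1.580271 − 0.370734 = 1.209537
N(d₁) = 0.942978,  N(d₂) = 0.886772,  e^(−rT) = 0.973394
E₀ = V₀·N(d₁) − D·e^(−rT)·N(d₂)
   = 185.9528·0.942978 − 113.9000·0.973394·0.886772 = 77.033300

E0=77.0333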